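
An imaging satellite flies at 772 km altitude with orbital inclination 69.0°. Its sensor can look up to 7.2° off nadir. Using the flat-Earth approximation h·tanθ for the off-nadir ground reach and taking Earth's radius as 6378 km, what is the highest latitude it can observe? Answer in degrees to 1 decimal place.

69.9°

For a prograde orbit the ground track reaches latitude ±i = ±69.0°.
Sensor half-swath on the ground ≈ 772·tan(7.2°) = 98 km = 0.88° of latitude.
Maximum observable latitude ≈ 69.0 + 0.88 = 69.9°.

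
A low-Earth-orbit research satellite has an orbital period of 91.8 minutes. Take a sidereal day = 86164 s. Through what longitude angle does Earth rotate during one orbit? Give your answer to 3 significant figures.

T = 91.8 min = 5508.0 s.
During one orbit Earth rotates (5508.0 / 86164) × 360° = 23.01°.

23.0°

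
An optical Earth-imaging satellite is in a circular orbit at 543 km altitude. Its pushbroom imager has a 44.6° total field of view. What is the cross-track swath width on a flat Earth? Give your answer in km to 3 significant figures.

445 km

Half-angle = 44.6°/2 = 22.3°.
Swath width ≈ 2h·tan(θ/2) = 2 × 543 × tan(22.3°) = 445.4 km.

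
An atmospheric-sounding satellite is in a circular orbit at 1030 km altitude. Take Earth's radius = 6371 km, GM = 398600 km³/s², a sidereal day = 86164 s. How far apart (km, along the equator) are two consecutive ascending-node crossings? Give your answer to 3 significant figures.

Semi-major axis a = 6371 + 1030 = 7401 km. Period T = 2π√(a³/μ) = 2π√(7401³/398600) = 6336.5 s = 105.61 min.
During one orbit Earth rotates (6336.5 / 86164) × 360° = 26.47°.
At the equator that is 26.47° × (2π·6371/360) km/° = 26.47 × 111.2 = 2944 km.

2940 km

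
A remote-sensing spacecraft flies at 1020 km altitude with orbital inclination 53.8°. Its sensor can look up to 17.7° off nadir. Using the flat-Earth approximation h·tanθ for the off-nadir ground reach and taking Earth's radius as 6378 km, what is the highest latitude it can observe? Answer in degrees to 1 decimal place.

56.7°

For a prograde orbit the ground track reaches latitude ±i = ±53.8°.
Sensor half-swath on the ground ≈ 1020·tan(17.7°) = 326 km = 2.92° of latitude.
Maximum observable latitude ≈ 53.8 + 2.92 = 56.7°.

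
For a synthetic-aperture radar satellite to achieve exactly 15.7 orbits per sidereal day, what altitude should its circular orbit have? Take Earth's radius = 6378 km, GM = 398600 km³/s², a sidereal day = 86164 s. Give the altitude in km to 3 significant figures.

347 km

Required period T = 86164 / 15.7 = 5488.2 s.
From T = 2π√(a³/μ): a = (μ T²/4π²)^(1/3) = (398600 × 5488.2² / 4π²)^(1/3) = 6725 km.
Altitude h = a − R = 6725 − 6378 = 347 km.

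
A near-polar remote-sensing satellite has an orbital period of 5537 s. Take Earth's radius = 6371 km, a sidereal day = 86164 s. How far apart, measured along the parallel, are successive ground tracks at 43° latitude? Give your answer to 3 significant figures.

Node shift per orbit = (5537.0/86164) × 360° = 23.13°.
Equatorial spacing = 23.13 × 111.2 km/° = 2572 km.
At 43° latitude, spacing = 2572 × cos(43°) = 1881 km.

1880 km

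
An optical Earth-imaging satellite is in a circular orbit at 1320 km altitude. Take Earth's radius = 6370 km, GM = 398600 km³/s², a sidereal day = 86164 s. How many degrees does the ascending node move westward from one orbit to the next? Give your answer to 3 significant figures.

Semi-major axis a = 6370 + 1320 = 7690 km. Period T = 2π√(a³/μ) = 2π√(7690³/398600) = 6711.2 s = 111.85 min.
During one orbit Earth rotates (6711.2 / 86164) × 360° = 28.04°.

28.0°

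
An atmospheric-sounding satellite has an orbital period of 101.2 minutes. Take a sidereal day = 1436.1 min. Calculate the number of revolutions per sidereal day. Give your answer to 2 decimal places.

T = 101.2 min = 6072.0 s.
Orbits per sidereal day = 86166 / 6072.0 = 14.191.

14.19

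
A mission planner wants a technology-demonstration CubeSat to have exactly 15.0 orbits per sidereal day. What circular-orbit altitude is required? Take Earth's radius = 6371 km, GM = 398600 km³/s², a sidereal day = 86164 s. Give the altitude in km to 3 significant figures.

561 km

Required period T = 86164 / 15.0 = 5744.3 s.
From T = 2π√(a³/μ): a = (μ T²/4π²)^(1/3) = (398600 × 5744.3² / 4π²)^(1/3) = 6932 km.
Altitude h = a − R = 6932 − 6371 = 561 km.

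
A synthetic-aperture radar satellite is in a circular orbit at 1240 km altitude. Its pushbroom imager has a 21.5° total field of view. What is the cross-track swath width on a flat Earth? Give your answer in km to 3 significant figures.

471 km

Half-angle = 21.5°/2 = 10.75°.
Swath width ≈ 2h·tan(θ/2) = 2 × 1240 × tan(10.75°) = 470.8 km.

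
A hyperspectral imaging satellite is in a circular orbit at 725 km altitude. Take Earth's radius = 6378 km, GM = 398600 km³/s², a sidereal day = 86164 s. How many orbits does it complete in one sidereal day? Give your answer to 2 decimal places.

Semi-major axis a = 6378 + 725 = 7103 km. Period T = 2π√(a³/μ) = 2π√(7103³/398600) = 5957.6 s = 99.29 min.
Orbits per sidereal day = 86164 / 5957.6 = 14.463.

14.46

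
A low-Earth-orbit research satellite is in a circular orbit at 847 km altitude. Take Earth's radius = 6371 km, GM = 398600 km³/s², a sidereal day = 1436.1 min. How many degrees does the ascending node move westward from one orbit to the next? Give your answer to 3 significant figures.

Semi-major axis a = 6371 + 847 = 7218 km. Period T = 2π√(a³/μ) = 2π√(7218³/398600) = 6102.9 s = 101.72 min.
During one orbit Earth rotates (6102.9 / 86166) × 360° = 25.50°.

25.5°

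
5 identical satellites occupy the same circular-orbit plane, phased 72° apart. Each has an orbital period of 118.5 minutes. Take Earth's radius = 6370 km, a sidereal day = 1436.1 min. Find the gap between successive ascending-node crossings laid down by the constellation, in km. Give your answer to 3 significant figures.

T = 118.5 min = 7110.0 s.
Single-satellite node shift = (7110.0/86166) × 360° = 29.71°.
With 5 satellites evenly phased, successive equator crossings are 29.71/5 = 5.941° apart.
That is 5.941 × 111.2 = 661 km at the equator.

661 km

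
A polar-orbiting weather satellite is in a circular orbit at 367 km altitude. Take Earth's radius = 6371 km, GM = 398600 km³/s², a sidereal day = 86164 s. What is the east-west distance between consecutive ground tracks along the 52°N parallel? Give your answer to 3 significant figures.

Semi-major axis a = 6371 + 367 = 6738 km. Period T = 2π√(a³/μ) = 2π√(6738³/398600) = 5504.4 s = 91.74 min.
Node shift per orbit = (5504.4/86164) × 360° = 23.00°.
Equatorial spacing = 23.00 × 111.2 km/° = 2557 km.
At 52° latitude, spacing = 2557 × cos(52°) = 1574 km.

1570 km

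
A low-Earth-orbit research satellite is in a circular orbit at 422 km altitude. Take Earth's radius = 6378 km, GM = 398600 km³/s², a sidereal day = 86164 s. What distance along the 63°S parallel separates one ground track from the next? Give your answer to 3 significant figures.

Semi-major axis a = 6378 + 422 = 6800 km. Period T = 2π√(a³/μ) = 2π√(6800³/398600) = 5580.5 s = 93.01 min.
Node shift per orbit = (5580.5/86164) × 360° = 23.32°.
Equatorial spacing = 23.32 × 111.3 km/° = 2595 km.
At 63° latitude, spacing = 2595 × cos(63°) = 1178 km.

1180 km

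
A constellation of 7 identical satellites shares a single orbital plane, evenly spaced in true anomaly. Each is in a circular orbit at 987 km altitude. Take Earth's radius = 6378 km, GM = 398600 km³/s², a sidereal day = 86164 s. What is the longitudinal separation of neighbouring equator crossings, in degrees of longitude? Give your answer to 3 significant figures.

3.75°

Semi-major axis a = 6378 + 987 = 7365 km. Period T = 2π√(a³/μ) = 2π√(7365³/398600) = 6290.3 s = 104.84 min.
Single-satellite node shift = (6290.3/86164) × 360° = 26.28°.
With 7 satellites evenly phased, successive equator crossings are 26.28/7 = 3.754° apart.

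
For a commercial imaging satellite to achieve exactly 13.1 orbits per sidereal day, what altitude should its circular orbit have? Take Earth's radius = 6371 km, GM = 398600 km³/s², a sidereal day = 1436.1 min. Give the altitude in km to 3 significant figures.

1220 km

Required period T = 86166 / 13.1 = 6577.6 s.
From T = 2π√(a³/μ): a = (μ T²/4π²)^(1/3) = (398600 × 6577.6² / 4π²)^(1/3) = 7588 km.
Altitude h = a − R = 7588 − 6371 = 1217 km.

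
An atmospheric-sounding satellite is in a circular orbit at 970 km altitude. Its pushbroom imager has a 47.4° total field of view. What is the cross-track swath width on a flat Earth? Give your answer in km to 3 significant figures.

852 km

Half-angle = 47.4°/2 = 23.7°.
Swath width ≈ 2h·tan(θ/2) = 2 × 970 × tan(23.7°) = 851.6 km.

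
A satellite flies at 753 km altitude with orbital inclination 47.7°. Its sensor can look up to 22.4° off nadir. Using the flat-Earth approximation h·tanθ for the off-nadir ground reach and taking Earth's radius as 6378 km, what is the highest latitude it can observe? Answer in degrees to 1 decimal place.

For a prograde orbit the ground track reaches latitude ±i = ±47.7°.
Sensor half-swath on the ground ≈ 753·tan(22.4°) = 310 km = 2.79° of latitude.
Maximum observable latitude ≈ 47.7 + 2.79 = 50.5°.

50.5°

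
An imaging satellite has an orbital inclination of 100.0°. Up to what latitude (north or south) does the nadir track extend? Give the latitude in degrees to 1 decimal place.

80.0°

Retrograde orbit: the ground track reaches ±(180° − i) = ±(180 − 100.0) = ±80.0°.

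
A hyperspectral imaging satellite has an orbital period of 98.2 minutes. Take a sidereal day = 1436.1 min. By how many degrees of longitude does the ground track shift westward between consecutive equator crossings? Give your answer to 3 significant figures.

T = 98.2 min = 5892.0 s.
During one orbit Earth rotates (5892.0 / 86166) × 360° = 24.62°.

24.6°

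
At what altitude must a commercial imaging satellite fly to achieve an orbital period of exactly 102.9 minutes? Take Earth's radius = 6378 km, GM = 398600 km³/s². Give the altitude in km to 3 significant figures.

T = 102.9 min = 6174.0 s.
From T = 2π√(a³/μ): a = (μ T²/4π²)^(1/3) = (398600 × 6174.0² / 4π²)^(1/3) = 7274 km.
Altitude h = a − R = 7274 − 6378 = 896 km.

896 km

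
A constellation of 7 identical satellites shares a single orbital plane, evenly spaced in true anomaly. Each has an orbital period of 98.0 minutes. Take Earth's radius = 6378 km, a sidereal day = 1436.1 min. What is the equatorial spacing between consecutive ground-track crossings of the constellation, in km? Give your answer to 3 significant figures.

T = 98.0 min = 5880.0 s.
Single-satellite node shift = (5880.0/86166) × 360° = 24.57°.
With 7 satellites evenly phased, successive equator crossings are 24.57/7 = 3.510° apart.
That is 3.510 × 111.3 = 391 km at the equator.

391 km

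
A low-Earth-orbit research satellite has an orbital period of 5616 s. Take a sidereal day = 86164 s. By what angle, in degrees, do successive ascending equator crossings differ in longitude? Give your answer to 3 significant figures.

During one orbit Earth rotates (5616.0 / 86164) × 360° = 23.46°.

23.5°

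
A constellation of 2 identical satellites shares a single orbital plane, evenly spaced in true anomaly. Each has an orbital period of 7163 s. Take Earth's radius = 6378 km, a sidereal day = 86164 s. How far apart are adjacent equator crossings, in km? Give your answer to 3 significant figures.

Single-satellite node shift = (7163.0/86164) × 360° = 29.93°.
With 2 satellites evenly phased, successive equator crossings are 29.93/2 = 14.964° apart.
That is 14.964 × 111.3 = 1666 km at the equator.

1670 km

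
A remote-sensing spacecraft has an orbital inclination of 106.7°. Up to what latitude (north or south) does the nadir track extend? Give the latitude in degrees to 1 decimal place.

Retrograde orbit: the ground track reaches ±(180° − i) = ±(180 − 106.7) = ±73.3°.

73.3°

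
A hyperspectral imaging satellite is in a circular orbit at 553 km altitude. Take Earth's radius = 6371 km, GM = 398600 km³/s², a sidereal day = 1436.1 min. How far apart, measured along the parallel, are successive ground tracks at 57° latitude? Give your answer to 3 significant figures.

Semi-major axis a = 6371 + 553 = 6924 km. Period T = 2π√(a³/μ) = 2π√(6924³/398600) = 5733.9 s = 95.56 min.
Node shift per orbit = (5733.9/86166) × 360° = 23.96°.
Equatorial spacing = 23.96 × 111.2 km/° = 2664 km.
At 57° latitude, spacing = 2664 × cos(57°) = 1451 km.

1450 km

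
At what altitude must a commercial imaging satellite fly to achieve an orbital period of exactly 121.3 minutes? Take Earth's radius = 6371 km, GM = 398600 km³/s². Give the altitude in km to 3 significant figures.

1750 km

T = 121.3 min = 7278.0 s.
From T = 2π√(a³/μ): a = (μ T²/4π²)^(1/3) = (398600 × 7278.0² / 4π²)^(1/3) = 8117 km.
Altitude h = a − R = 8117 − 6371 = 1746 km.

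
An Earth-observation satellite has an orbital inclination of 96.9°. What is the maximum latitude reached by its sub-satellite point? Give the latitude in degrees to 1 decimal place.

Retrograde orbit: the ground track reaches ±(180° − i) = ±(180 − 96.9) = ±83.1°.

83.1°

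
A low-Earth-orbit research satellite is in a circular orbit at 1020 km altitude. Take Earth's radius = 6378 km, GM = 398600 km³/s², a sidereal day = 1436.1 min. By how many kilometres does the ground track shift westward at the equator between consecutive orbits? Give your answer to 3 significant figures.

Semi-major axis a = 6378 + 1020 = 7398 km. Period T = 2π√(a³/μ) = 2π√(7398³/398600) = 6332.6 s = 105.54 min.
During one orbit Earth rotates (6332.6 / 86166) × 360° = 26.46°.
At the equator that is 26.46° × (2π·6378/360) km/° = 26.46 × 111.3 = 2945 km.

2950 km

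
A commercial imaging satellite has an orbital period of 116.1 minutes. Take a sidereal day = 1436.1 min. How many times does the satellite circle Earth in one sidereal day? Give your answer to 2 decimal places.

12.37

T = 116.1 min = 6966.0 s.
Orbits per sidereal day = 86166 / 6966.0 = 12.370.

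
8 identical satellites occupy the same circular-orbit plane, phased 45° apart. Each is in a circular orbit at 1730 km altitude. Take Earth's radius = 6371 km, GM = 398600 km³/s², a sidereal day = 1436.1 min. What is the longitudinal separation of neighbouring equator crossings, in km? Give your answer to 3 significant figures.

Semi-major axis a = 6371 + 1730 = 8101 km. Period T = 2π√(a³/μ) = 2π√(8101³/398600) = 7256.4 s = 120.94 min.
Single-satellite node shift = (7256.4/86166) × 360° = 30.32°.
With 8 satellites evenly phased, successive equator crossings are 30.32/8 = 3.790° apart.
That is 3.790 × 111.2 = 421 km at the equator.

421 km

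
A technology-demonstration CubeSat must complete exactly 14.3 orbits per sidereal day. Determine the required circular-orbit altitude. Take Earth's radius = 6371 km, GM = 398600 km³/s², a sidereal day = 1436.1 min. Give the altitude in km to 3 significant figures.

Required period T = 86166 / 14.3 = 6025.6 s.
From T = 2π√(a³/μ): a = (μ T²/4π²)^(1/3) = (398600 × 6025.6² / 4π²)^(1/3) = 7157 km.
Altitude h = a − R = 7157 − 6371 = 786 km.

786 km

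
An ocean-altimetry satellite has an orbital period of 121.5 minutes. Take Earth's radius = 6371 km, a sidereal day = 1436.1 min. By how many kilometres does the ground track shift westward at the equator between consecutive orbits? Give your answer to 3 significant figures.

3390 km

T = 121.5 min = 7290.0 s.
During one orbit Earth rotates (7290.0 / 86166) × 360° = 30.46°.
At the equator that is 30.46° × (2π·6371/360) km/° = 30.46 × 111.2 = 3387 km.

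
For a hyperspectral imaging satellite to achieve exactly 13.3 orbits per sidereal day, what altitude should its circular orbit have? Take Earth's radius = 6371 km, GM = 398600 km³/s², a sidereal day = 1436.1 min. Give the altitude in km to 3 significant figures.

Required period T = 86166 / 13.3 = 6478.6 s.
From T = 2π√(a³/μ): a = (μ T²/4π²)^(1/3) = (398600 × 6478.6² / 4π²)^(1/3) = 7511 km.
Altitude h = a − R = 7511 − 6371 = 1140 km.

1140 km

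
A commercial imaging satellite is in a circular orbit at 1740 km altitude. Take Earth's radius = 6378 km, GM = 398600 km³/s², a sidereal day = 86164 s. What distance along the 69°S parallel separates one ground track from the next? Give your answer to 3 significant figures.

1210 km

Semi-major axis a = 6378 + 1740 = 8118 km. Period T = 2π√(a³/μ) = 2π√(8118³/398600) = 7279.2 s = 121.32 min.
Node shift per orbit = (7279.2/86164) × 360° = 30.41°.
Equatorial spacing = 30.41 × 111.3 km/° = 3386 km.
At 69° latitude, spacing = 3386 × cos(69°) = 1213 km.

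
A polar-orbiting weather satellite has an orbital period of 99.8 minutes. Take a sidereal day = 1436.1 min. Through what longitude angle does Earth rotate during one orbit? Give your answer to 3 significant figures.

T = 99.8 min = 5988.0 s.
During one orbit Earth rotates (5988.0 / 86166) × 360° = 25.02°.

25.0°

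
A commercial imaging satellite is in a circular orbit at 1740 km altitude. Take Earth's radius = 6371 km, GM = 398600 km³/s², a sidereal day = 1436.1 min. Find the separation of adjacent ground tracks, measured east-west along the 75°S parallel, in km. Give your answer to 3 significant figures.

Semi-major axis a = 6371 + 1740 = 8111 km. Period T = 2π√(a³/μ) = 2π√(8111³/398600) = 7269.8 s = 121.16 min.
Node shift per orbit = (7269.8/86166) × 360° = 30.37°.
Equatorial spacing = 30.37 × 111.2 km/° = 3377 km.
At 75° latitude, spacing = 3377 × cos(75°) = 874 km.

874 km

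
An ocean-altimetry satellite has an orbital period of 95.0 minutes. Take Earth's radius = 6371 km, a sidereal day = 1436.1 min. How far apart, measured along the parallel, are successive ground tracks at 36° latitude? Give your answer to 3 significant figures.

T = 95.0 min = 5700.0 s.
Node shift per orbit = (5700.0/86166) × 360° = 23.81°.
Equatorial spacing = 23.81 × 111.2 km/° = 2648 km.
At 36° latitude, spacing = 2648 × cos(36°) = 2142 km.

2140 km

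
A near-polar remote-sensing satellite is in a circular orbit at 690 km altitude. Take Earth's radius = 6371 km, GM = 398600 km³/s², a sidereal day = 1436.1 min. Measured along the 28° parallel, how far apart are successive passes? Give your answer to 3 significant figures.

Semi-major axis a = 6371 + 690 = 7061 km. Period T = 2π√(a³/μ) = 2π√(7061³/398600) = 5904.9 s = 98.41 min.
Node shift per orbit = (5904.9/86166) × 360° = 24.67°.
Equatorial spacing = 24.67 × 111.2 km/° = 2743 km.
At 28° latitude, spacing = 2743 × cos(28°) = 2422 km.

2420 km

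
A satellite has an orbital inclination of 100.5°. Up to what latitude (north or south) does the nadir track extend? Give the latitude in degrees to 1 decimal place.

79.5°

Retrograde orbit: the ground track reaches ±(180° − i) = ±(180 − 100.5) = ±79.5°.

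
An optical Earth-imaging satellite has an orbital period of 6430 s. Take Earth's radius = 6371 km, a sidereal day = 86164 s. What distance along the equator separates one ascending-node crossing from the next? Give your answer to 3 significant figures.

2990 km

During one orbit Earth rotates (6430.0 / 86164) × 360° = 26.87°.
At the equator that is 26.87° × (2π·6371/360) km/° = 26.87 × 111.2 = 2987 km.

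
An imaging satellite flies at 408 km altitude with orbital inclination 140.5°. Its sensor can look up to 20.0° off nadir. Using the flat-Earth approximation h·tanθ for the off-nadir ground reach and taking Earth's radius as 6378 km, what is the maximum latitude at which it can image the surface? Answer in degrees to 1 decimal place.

40.8°

Retrograde orbit: the ground track reaches ±(180° − i) = ±(180 − 140.5) = ±39.5°.
Sensor half-swath on the ground ≈ 408·tan(20.0°) = 148 km = 1.33° of latitude.
Maximum observable latitude ≈ 39.5 + 1.33 = 40.8°.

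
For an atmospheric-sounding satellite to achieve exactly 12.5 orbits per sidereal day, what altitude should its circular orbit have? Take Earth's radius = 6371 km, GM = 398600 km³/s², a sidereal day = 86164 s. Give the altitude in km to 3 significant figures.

1460 km

Required period T = 86164 / 12.5 = 6893.1 s.
From T = 2π√(a³/μ): a = (μ T²/4π²)^(1/3) = (398600 × 6893.1² / 4π²)^(1/3) = 7828 km.
Altitude h = a − R = 7828 − 6371 = 1457 km.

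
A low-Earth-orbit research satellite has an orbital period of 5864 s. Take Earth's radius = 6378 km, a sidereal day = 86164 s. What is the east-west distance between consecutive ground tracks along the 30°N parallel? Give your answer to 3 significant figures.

Node shift per orbit = (5864.0/86164) × 360° = 24.50°.
Equatorial spacing = 24.50 × 111.3 km/° = 2727 km.
At 30° latitude, spacing = 2727 × cos(30°) = 2362 km.

2360 km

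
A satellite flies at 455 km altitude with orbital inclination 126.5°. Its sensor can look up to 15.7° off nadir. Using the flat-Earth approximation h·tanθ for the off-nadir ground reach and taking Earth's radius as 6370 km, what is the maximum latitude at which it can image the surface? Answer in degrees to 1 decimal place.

54.7°

Retrograde orbit: the ground track reaches ±(180° − i) = ±(180 − 126.5) = ±53.5°.
Sensor half-swath on the ground ≈ 455·tan(15.7°) = 128 km = 1.15° of latitude.
Maximum observable latitude ≈ 53.5 + 1.15 = 54.7°.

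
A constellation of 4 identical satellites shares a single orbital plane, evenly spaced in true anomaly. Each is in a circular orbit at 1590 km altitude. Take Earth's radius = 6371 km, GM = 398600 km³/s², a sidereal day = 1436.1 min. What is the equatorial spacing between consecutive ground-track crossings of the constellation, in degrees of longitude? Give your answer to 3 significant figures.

7.38°

Semi-major axis a = 6371 + 1590 = 7961 km. Period T = 2π√(a³/μ) = 2π√(7961³/398600) = 7069.1 s = 117.82 min.
Single-satellite node shift = (7069.1/86166) × 360° = 29.53°.
With 4 satellites evenly phased, successive equator crossings are 29.53/4 = 7.384° apart.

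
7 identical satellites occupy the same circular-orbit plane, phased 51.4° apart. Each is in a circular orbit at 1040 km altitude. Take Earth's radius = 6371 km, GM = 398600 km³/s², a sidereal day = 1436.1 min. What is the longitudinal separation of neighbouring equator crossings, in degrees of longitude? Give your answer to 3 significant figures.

Semi-major axis a = 6371 + 1040 = 7411 km. Period T = 2π√(a³/μ) = 2π√(7411³/398600) = 6349.3 s = 105.82 min.
Single-satellite node shift = (6349.3/86166) × 360° = 26.53°.
With 7 satellites evenly phased, successive equator crossings are 26.53/7 = 3.790° apart.

3.79°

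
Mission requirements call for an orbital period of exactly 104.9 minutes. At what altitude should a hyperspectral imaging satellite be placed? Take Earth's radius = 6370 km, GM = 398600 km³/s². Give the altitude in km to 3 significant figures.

998 km

T = 104.9 min = 6294.0 s.
From T = 2π√(a³/μ): a = (μ T²/4π²)^(1/3) = (398600 × 6294.0² / 4π²)^(1/3) = 7368 km.
Altitude h = a − R = 7368 − 6370 = 998 km.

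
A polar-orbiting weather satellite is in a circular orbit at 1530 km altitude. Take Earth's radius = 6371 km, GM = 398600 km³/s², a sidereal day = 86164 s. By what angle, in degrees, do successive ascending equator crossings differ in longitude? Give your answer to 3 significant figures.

29.2°

Semi-major axis a = 6371 + 1530 = 7901 km. Period T = 2π√(a³/μ) = 2π√(7901³/398600) = 6989.3 s = 116.49 min.
During one orbit Earth rotates (6989.3 / 86164) × 360° = 29.20°.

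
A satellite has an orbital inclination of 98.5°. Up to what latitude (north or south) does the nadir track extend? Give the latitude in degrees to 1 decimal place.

81.5°

Retrograde orbit: the ground track reaches ±(180° − i) = ±(180 − 98.5) = ±81.5°.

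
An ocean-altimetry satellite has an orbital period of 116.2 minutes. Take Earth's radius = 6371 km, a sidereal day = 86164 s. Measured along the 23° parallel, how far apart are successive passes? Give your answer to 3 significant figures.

2980 km

T = 116.2 min = 6972.0 s.
Node shift per orbit = (6972.0/86164) × 360° = 29.13°.
Equatorial spacing = 29.13 × 111.2 km/° = 3239 km.
At 23° latitude, spacing = 3239 × cos(23°) = 2982 km.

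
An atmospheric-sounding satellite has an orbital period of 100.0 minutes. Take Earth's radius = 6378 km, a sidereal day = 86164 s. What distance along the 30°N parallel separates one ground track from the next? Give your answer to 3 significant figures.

2420 km

T = 100.0 min = 6000.0 s.
Node shift per orbit = (6000.0/86164) × 360° = 25.07°.
Equatorial spacing = 25.07 × 111.3 km/° = 2791 km.
At 30° latitude, spacing = 2791 × cos(30°) = 2417 km.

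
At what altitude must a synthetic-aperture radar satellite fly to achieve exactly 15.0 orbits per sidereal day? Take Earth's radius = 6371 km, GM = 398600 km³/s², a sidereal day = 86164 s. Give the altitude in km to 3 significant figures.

561 km

Required period T = 86164 / 15.0 = 5744.3 s.
From T = 2π√(a³/μ): a = (μ T²/4π²)^(1/3) = (398600 × 5744.3² / 4π²)^(1/3) = 6932 km.
Altitude h = a − R = 6932 − 6371 = 561 km.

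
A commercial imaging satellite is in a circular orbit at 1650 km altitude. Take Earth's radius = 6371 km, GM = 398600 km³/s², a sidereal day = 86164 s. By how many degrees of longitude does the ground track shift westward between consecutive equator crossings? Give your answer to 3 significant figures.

Semi-major axis a = 6371 + 1650 = 8021 km. Period T = 2π√(a³/μ) = 2π√(8021³/398600) = 7149.1 s = 119.15 min.
During one orbit Earth rotates (7149.1 / 86164) × 360° = 29.87°.

29.9°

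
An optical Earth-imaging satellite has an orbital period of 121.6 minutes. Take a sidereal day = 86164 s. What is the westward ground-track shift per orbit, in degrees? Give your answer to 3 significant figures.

30.5°

T = 121.6 min = 7296.0 s.
During one orbit Earth rotates (7296.0 / 86164) × 360° = 30.48°.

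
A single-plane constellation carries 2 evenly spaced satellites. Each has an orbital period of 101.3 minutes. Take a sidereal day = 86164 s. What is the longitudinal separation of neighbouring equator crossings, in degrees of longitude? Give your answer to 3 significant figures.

T = 101.3 min = 6078.0 s.
Single-satellite node shift = (6078.0/86164) × 360° = 25.39°.
With 2 satellites evenly phased, successive equator crossings are 25.39/2 = 12.697° apart.

12.7°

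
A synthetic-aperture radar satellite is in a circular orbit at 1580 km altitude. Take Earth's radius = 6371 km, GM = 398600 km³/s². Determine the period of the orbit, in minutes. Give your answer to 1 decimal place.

Semi-major axis a = 6371 + 1580 = 7951 km. Period T = 2π√(a³/μ) = 2π√(7951³/398600) = 7055.8 s = 117.60 min.

117.6 min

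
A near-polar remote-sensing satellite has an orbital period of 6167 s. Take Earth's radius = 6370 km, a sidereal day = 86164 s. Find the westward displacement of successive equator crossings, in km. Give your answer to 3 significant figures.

During one orbit Earth rotates (6167.0 / 86164) × 360° = 25.77°.
At the equator that is 25.77° × (2π·6370/360) km/° = 25.77 × 111.2 = 2865 km.

2860 km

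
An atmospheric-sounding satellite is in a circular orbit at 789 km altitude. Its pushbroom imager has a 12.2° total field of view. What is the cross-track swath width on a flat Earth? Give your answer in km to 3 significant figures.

169 km

Half-angle = 12.2°/2 = 6.1°.
Swath width ≈ 2h·tan(θ/2) = 2 × 789 × tan(6.1°) = 168.6 km.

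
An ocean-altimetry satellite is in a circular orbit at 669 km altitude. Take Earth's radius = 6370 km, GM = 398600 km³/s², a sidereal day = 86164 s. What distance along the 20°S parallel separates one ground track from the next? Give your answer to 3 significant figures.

2570 km

Semi-major axis a = 6370 + 669 = 7039 km. Period T = 2π√(a³/μ) = 2π√(7039³/398600) = 5877.3 s = 97.95 min.
Node shift per orbit = (5877.3/86164) × 360° = 24.56°.
Equatorial spacing = 24.56 × 111.2 km/° = 2730 km.
At 20° latitude, spacing = 2730 × cos(20°) = 2565 km.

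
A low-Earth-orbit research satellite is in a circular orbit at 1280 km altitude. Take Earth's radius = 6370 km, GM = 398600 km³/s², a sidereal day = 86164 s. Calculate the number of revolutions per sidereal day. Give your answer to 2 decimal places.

Semi-major axis a = 6370 + 1280 = 7650 km. Period T = 2π√(a³/μ) = 2π√(7650³/398600) = 6658.9 s = 110.98 min.
Orbits per sidereal day = 86164 / 6658.9 = 12.940.

12.94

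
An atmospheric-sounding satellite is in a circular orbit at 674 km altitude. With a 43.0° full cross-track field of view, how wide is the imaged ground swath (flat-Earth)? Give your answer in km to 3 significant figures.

Half-angle = 43.0°/2 = 21.5°.
Swath width ≈ 2h·tan(θ/2) = 2 × 674 × tan(21.5°) = 531.0 km.

531 km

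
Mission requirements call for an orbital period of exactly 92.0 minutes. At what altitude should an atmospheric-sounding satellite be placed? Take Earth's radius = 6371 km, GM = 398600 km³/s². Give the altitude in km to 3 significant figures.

T = 92.0 min = 5520.0 s.
From T = 2π√(a³/μ): a = (μ T²/4π²)^(1/3) = (398600 × 5520.0² / 4π²)^(1/3) = 6751 km.
Altitude h = a − R = 6751 − 6371 = 380 km.

380 km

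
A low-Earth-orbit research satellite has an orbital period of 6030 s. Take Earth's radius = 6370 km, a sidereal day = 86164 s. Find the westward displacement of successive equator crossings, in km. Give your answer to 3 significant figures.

During one orbit Earth rotates (6030.0 / 86164) × 360° = 25.19°.
At the equator that is 25.19° × (2π·6370/360) km/° = 25.19 × 111.2 = 2801 km.

2800 km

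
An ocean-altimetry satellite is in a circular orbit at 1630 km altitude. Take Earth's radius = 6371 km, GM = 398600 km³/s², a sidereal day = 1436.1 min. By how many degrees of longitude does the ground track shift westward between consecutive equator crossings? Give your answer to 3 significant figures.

Semi-major axis a = 6371 + 1630 = 8001 km. Period T = 2π√(a³/μ) = 2π√(8001³/398600) = 7122.4 s = 118.71 min.
During one orbit Earth rotates (7122.4 / 86166) × 360° = 29.76°.

29.8°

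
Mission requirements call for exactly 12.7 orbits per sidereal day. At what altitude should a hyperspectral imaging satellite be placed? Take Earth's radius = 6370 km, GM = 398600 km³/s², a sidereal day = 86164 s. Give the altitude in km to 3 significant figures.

1380 km

Required period T = 86164 / 12.7 = 6784.6 s.
From T = 2π√(a³/μ): a = (μ T²/4π²)^(1/3) = (398600 × 6784.6² / 4π²)^(1/3) = 7746 km.
Altitude h = a − R = 7746 − 6370 = 1376 km.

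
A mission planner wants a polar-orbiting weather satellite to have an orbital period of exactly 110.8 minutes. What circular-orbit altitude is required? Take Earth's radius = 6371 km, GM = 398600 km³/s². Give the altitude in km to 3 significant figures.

T = 110.8 min = 6648.0 s.
From T = 2π√(a³/μ): a = (μ T²/4π²)^(1/3) = (398600 × 6648.0² / 4π²)^(1/3) = 7642 km.
Altitude h = a − R = 7642 − 6371 = 1271 km.

1270 km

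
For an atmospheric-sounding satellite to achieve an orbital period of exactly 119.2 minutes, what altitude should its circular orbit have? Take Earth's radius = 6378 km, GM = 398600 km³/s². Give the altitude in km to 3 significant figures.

1650 km

T = 119.2 min = 7152.0 s.
From T = 2π√(a³/μ): a = (μ T²/4π²)^(1/3) = (398600 × 7152.0² / 4π²)^(1/3) = 8023 km.
Altitude h = a − R = 8023 − 6378 = 1645 km.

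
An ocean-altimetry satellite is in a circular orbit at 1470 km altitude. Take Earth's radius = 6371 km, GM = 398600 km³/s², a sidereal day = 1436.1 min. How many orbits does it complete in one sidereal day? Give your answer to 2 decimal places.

12.47

Semi-major axis a = 6371 + 1470 = 7841 km. Period T = 2π√(a³/μ) = 2π√(7841³/398600) = 6909.8 s = 115.16 min.
Orbits per sidereal day = 86166 / 6909.8 = 12.470.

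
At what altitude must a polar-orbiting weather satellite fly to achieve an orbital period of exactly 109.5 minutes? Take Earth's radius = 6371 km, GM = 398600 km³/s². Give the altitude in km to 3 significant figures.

1210 km

T = 109.5 min = 6570.0 s.
From T = 2π√(a³/μ): a = (μ T²/4π²)^(1/3) = (398600 × 6570.0² / 4π²)^(1/3) = 7582 km.
Altitude h = a − R = 7582 − 6371 = 1211 km.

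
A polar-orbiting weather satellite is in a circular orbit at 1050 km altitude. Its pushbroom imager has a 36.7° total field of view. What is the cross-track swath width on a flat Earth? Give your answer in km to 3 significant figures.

Half-angle = 36.7°/2 = 18.35°.
Swath width ≈ 2h·tan(θ/2) = 2 × 1050 × tan(18.35°) = 696.5 km.

697 km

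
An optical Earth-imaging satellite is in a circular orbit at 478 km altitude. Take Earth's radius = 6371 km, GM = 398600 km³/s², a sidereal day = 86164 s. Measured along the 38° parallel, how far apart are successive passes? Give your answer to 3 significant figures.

2070 km

Semi-major axis a = 6371 + 478 = 6849 km. Period T = 2π√(a³/μ) = 2π√(6849³/398600) = 5640.9 s = 94.02 min.
Node shift per orbit = (5640.9/86164) × 360° = 23.57°.
Equatorial spacing = 23.57 × 111.2 km/° = 2621 km.
At 38° latitude, spacing = 2621 × cos(38°) = 2065 km.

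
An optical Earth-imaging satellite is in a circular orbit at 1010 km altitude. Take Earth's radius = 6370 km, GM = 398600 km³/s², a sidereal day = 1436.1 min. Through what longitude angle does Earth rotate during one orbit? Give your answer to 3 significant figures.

Semi-major axis a = 6370 + 1010 = 7380 km. Period T = 2π√(a³/μ) = 2π√(7380³/398600) = 6309.5 s = 105.16 min.
During one orbit Earth rotates (6309.5 / 86166) × 360° = 26.36°.

26.4°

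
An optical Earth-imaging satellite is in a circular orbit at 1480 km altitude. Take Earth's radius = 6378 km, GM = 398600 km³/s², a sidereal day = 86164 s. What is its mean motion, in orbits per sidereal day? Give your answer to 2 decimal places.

12.43

Semi-major axis a = 6378 + 1480 = 7858 km. Period T = 2π√(a³/μ) = 2π√(7858³/398600) = 6932.3 s = 115.54 min.
Orbits per sidereal day = 86164 / 6932.3 = 12.429.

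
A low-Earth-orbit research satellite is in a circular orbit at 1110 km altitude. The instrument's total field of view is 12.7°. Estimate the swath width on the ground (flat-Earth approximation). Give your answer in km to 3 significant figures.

Half-angle = 12.7°/2 = 6.35°.
Swath width ≈ 2h·tan(θ/2) = 2 × 1110 × tan(6.35°) = 247.1 km.

247 km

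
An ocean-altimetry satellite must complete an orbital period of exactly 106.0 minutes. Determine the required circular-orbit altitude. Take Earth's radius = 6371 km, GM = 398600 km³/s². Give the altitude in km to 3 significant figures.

1050 km

T = 106.0 min = 6360.0 s.
From T = 2π√(a³/μ): a = (μ T²/4π²)^(1/3) = (398600 × 6360.0² / 4π²)^(1/3) = 7419 km.
Altitude h = a − R = 7419 − 6371 = 1048 km.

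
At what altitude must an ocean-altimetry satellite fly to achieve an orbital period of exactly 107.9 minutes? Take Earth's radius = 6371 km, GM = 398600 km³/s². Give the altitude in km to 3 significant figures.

T = 107.9 min = 6474.0 s.
From T = 2π√(a³/μ): a = (μ T²/4π²)^(1/3) = (398600 × 6474.0² / 4π²)^(1/3) = 7508 km.
Altitude h = a − R = 7508 − 6371 = 1137 km.

1140 km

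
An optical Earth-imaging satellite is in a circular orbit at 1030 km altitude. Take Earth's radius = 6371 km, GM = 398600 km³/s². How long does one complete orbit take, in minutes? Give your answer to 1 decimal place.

105.6 min

Semi-major axis a = 6371 + 1030 = 7401 km. Period T = 2π√(a³/μ) = 2π√(7401³/398600) = 6336.5 s = 105.61 min.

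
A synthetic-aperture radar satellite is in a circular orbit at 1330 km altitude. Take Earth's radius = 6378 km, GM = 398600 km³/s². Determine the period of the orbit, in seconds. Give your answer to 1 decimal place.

6734.8 seconds

Semi-major axis a = 6378 + 1330 = 7708 km. Period T = 2π√(a³/μ) = 2π√(7708³/398600) = 6734.8 s = 112.25 min.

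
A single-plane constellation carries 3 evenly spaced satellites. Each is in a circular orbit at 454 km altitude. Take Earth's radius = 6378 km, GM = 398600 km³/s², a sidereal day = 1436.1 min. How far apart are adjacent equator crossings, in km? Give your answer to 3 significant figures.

871 km

Semi-major axis a = 6378 + 454 = 6832 km. Period T = 2π√(a³/μ) = 2π√(6832³/398600) = 5620.0 s = 93.67 min.
Single-satellite node shift = (5620.0/86166) × 360° = 23.48°.
With 3 satellites evenly phased, successive equator crossings are 23.48/3 = 7.827° apart.
That is 7.827 × 111.3 = 871 km at the equator.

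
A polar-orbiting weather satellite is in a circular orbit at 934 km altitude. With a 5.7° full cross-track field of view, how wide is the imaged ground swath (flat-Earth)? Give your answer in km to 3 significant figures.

Half-angle = 5.7°/2 = 2.85°.
Swath width ≈ 2h·tan(θ/2) = 2 × 934 × tan(2.85°) = 93.0 km.

93.0 km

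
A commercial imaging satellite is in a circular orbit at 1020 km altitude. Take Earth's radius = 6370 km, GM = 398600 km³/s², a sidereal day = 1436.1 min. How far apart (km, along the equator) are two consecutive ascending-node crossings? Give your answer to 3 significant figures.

2940 km

Semi-major axis a = 6370 + 1020 = 7390 km. Period T = 2π√(a³/μ) = 2π√(7390³/398600) = 6322.3 s = 105.37 min.
During one orbit Earth rotates (6322.3 / 86166) × 360° = 26.41°.
At the equator that is 26.41° × (2π·6370/360) km/° = 26.41 × 111.2 = 2937 km.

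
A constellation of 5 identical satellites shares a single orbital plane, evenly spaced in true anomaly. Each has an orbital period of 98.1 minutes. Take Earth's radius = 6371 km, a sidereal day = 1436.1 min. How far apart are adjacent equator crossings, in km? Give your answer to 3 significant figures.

T = 98.1 min = 5886.0 s.
Single-satellite node shift = (5886.0/86166) × 360° = 24.59°.
With 5 satellites evenly phased, successive equator crossings are 24.59/5 = 4.918° apart.
That is 4.918 × 111.2 = 547 km at the equator.

547 km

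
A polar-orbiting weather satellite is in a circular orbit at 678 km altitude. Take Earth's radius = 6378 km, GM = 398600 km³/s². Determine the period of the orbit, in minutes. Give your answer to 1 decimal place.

98.3 min

Semi-major axis a = 6378 + 678 = 7056 km. Period T = 2π√(a³/μ) = 2π√(7056³/398600) = 5898.6 s = 98.31 min.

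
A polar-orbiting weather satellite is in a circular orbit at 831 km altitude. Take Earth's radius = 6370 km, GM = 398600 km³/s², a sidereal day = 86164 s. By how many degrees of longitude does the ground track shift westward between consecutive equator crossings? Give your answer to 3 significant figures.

25.4°

Semi-major axis a = 6370 + 831 = 7201 km. Period T = 2π√(a³/μ) = 2π√(7201³/398600) = 6081.4 s = 101.36 min.
During one orbit Earth rotates (6081.4 / 86164) × 360° = 25.41°.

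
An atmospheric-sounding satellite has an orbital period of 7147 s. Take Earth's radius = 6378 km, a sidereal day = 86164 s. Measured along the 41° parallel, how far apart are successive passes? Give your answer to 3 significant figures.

Node shift per orbit = (7147.0/86164) × 360° = 29.86°.
Equatorial spacing = 29.86 × 111.3 km/° = 3324 km.
At 41° latitude, spacing = 3324 × cos(41°) = 2509 km.

2510 km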